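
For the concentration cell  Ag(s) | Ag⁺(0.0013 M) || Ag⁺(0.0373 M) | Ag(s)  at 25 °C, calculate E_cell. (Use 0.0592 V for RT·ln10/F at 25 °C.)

Both half-cells are Ag⁺/Ag, so E°_cell = 0. The concentrated side is the cathode; the cell reaction moves Ag⁺ from high to low concentration with n = 1.
Q = [Ag⁺]_dilute/[Ag⁺]_conc = 0.0013/0.0373 = 0.0349.
E = 0 − (0.0592/1) log Q = −(0.0592/1)(-1.458) = 0.0863 V.

0.086 V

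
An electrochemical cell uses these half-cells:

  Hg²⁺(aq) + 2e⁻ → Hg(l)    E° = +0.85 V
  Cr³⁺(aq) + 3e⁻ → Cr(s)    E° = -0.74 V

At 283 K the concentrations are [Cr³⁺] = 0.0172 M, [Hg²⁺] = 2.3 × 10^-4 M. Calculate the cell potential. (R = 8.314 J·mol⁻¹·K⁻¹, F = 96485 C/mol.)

1.52 V

The Hg²⁺/Hg couple has the higher reduction potential and acts as the cathode, so E°_cell = +0.85 − (-0.74) = 1.59 V.
Balancing electrons gives n = 6; the reaction quotient is Q = [Cr³⁺]^2/[Hg²⁺]^3 = 2.43 × 10^7.
E = E° − (RT/nF) ln Q = 1.59 − (8.314×283)/(6×96485) × (17.007) = 1.590 − 0.069 = 1.521 V.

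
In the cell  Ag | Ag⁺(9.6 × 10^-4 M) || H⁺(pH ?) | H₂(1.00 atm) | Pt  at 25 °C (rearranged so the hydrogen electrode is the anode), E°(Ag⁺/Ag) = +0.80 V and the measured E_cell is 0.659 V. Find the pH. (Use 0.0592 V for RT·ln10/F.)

E°_cell = 0.80 V and n = 2.
log Q = n(E° − E)/0.0592 = 2×(0.80 − 0.659)/0.0592 = 4.764.
With Q = [H⁺]^2 / ([Ag⁺]^2·P(H₂)), solving for [H⁺] gives log[H⁺] = -0.636, so pH = 0.64.

pH = 0.64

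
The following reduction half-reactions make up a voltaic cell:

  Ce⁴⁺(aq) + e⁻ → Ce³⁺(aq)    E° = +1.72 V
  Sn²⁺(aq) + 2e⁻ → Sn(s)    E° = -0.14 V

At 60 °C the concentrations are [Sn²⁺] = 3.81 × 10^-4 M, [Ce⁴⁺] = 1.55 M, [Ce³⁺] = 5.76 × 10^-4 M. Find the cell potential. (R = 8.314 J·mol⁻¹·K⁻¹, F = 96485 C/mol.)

2.20 V

The Ce⁴⁺/Ce³⁺ couple has the higher reduction potential and acts as the cathode, so E°_cell = +1.72 − (-0.14) = 1.86 V.
Balancing electrons gives n = 2; the reaction quotient is Q = [Sn²⁺]·[Ce³⁺]^2/[Ce⁴⁺]^2 = 5.26 × 10^-11.
E = E° − (RT/nF) ln Q = 1.86 − (8.314×333)/(2×96485) × (-23.668) = 1.860 + 0.340 = 2.200 V.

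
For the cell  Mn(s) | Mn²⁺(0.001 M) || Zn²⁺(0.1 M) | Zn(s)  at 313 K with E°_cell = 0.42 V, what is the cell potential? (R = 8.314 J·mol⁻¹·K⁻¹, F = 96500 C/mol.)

0.482 V

Balancing electrons gives n = 2; the reaction quotient is Q = [Mn²⁺]/[Zn²⁺] = 0.0100.
E = E° − (RT/nF) ln Q = 0.42 − (8.314×313)/(2×96500) × (-4.605) = 0.420 + 0.062 = 0.482 V.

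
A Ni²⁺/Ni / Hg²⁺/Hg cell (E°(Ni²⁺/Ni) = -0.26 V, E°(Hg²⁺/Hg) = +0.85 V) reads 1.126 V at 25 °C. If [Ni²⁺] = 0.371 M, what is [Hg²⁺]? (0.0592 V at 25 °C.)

1.3 M

From the Nernst equation, log Q = n(E° − E)/0.0592 = 2(1.11 − 1.126)/0.0592 = -0.541, so Q = 0.288.
With Q = [Ni²⁺]/[Hg²⁺] and the known concentrations, [Hg²⁺] in the denominator gives [Hg²⁺] = 1.3 M.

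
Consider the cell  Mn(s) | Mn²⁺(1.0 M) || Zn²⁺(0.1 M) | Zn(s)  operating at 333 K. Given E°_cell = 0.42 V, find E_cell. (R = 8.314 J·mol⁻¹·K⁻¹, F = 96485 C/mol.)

Balancing electrons gives n = 2; the reaction quotient is Q = [Mn²⁺]/[Zn²⁺] = 10.0.
E = E° − (RT/nF) ln Q = 0.42 − (8.314×333)/(2×96485) × (2.303) = 0.420 − 0.033 = 0.387 V.

0.387 V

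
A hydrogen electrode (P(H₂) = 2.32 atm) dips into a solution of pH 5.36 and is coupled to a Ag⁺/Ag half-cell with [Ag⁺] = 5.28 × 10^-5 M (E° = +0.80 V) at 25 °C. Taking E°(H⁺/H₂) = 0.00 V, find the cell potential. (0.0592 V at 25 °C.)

The Ag⁺/Ag couple is the cathode, so E°_cell = 0.80 V; n = 2.
[H⁺] = 10^(−5.36) = 4.4 × 10^-6 M, and Q = [H⁺]^2 / ([Ag⁺]^2·P(H₂)) = 0.00295.
E = E° − (0.0592/2) log Q = 0.80 − (0.0592/2)(-2.531) = 0.875 V.

0.87 V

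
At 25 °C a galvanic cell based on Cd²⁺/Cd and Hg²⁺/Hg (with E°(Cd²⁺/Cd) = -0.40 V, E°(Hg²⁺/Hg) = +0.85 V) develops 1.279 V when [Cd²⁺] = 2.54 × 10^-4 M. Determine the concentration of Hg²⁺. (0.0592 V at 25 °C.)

From the Nernst equation, log Q = n(E° − E)/0.0592 = 2(1.25 − 1.279)/0.0592 = -0.980, so Q = 0.105.
With Q = [Cd²⁺]/[Hg²⁺] and the known concentrations, [Hg²⁺] in the denominator gives [Hg²⁺] = 0.0024 M.

0.0024 M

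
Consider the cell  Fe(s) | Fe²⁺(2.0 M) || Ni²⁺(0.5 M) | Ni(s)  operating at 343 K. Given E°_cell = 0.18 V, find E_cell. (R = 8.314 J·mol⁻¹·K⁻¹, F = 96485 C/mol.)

0.160 V

Balancing electrons gives n = 2; the reaction quotient is Q = [Fe²⁺]/[Ni²⁺] = 4.00.
E = E° − (RT/nF) ln Q = 0.18 − (8.314×343)/(2×96485) × (1.386) = 0.180 − 0.020 = 0.160 V.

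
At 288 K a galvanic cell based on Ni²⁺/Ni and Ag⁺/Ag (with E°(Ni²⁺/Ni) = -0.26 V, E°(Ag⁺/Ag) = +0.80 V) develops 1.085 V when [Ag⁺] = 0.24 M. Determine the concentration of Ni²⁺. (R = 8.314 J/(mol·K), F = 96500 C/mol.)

0.0077 M

From the Nernst equation, ln Q = nF(E° − E)/RT = 2×96500×(1.06 − 1.085)/(8.314×288) = -2.015, so Q = 0.133.
With Q = [Ni²⁺]/[Ag⁺]^2 and the known concentrations, [Ni²⁺] in the numerator gives [Ni²⁺] = 0.0077 M.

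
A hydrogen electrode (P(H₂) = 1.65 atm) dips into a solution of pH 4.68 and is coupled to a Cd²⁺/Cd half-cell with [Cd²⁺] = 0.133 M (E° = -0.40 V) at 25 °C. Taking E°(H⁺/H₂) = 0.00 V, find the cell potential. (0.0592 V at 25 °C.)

0.14 V

The hydrogen couple is the cathode, so E°_cell = 0.40 V; n = 2.
[H⁺] = 10^(−4.68) = 2.1 × 10^-5 M, and Q = [Cd²⁺]·P(H₂) / [H⁺]^2 = 5.03 × 10^8.
E = E° − (0.0592/2) log Q = 0.40 − (0.0592/2)(8.701) = 0.142 V.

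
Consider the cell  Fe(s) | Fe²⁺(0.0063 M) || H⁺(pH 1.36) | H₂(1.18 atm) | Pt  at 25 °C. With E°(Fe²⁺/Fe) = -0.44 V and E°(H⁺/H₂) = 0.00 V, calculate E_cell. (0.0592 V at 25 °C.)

0.42 V

The hydrogen couple is the cathode, so E°_cell = 0.44 V; n = 2.
[H⁺] = 10^(−1.36) = 0.044 M, and Q = [Fe²⁺]·P(H₂) / [H⁺]^2 = 3.90.
E = E° − (0.0592/2) log Q = 0.44 − (0.0592/2)(0.591) = 0.423 V.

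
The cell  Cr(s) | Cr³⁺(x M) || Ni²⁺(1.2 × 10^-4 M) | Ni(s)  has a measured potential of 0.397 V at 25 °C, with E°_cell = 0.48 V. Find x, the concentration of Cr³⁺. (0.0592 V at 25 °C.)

From the Nernst equation, log Q = n(E° − E)/0.0592 = 6(0.48 − 0.397)/0.0592 = 8.412, so Q = 2.58 × 10^8.
With Q = [Cr³⁺]^2/[Ni²⁺]^3 and the known concentrations, [Cr³⁺]^2 in the numerator gives [Cr³⁺] = 0.021 M.

0.021 M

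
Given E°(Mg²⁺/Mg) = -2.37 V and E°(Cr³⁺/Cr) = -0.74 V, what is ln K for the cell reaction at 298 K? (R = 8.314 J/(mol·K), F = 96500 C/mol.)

E°_cell = -0.74 − (-2.37) = 1.63 V, with n = 6 electrons transferred.
At equilibrium E = 0, so the Nernst equation gives ln K = nFE°/RT = (6)(96500)(1.63)/((8.314)(298)) = 380.93.

ln K = 380.9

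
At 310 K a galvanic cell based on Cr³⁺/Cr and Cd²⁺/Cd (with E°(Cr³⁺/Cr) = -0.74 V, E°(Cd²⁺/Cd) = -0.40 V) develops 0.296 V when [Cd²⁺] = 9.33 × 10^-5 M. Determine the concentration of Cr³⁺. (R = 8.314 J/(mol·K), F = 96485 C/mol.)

From the Nernst equation, ln Q = nF(E° − E)/RT = 6×96485×(0.34 − 0.296)/(8.314×310) = 9.883, so Q = 1.96 × 10^4.
With Q = [Cr³⁺]^2/[Cd²⁺]^3 and the known concentrations, [Cr³⁺]^2 in the numerator gives [Cr³⁺] = 1.3 × 10^-4 M.

1.3 × 10^-4 M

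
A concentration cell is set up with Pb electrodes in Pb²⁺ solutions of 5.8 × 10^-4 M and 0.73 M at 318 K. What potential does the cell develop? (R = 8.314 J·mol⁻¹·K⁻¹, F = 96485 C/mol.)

Both half-cells are Pb²⁺/Pb, so E°_cell = 0. The concentrated side is the cathode; the cell reaction moves Pb²⁺ from high to low concentration with n = 2.
Q = [Pb²⁺]_dilute/[Pb²⁺]_conc = 5.8 × 10^-4/0.73 = 7.95 × 10^-4.
E = 0 − (RT/nF) ln Q = −((8.314×318)/(2×96485))(-7.138) = 0.0978 V.

0.098 V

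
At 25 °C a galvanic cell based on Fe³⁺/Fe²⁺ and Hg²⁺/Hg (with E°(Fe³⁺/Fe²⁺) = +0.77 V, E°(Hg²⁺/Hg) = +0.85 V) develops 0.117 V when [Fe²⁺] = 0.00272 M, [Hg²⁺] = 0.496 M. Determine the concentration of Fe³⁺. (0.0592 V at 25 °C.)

4.5 × 10^-4 M

From the Nernst equation, log Q = n(E° − E)/0.0592 = 2(0.08 − 0.117)/0.0592 = -1.250, so Q = 0.0562.
With Q = [Fe³⁺]^2/([Fe²⁺]^2·[Hg²⁺]) and the known concentrations, [Fe³⁺]^2 in the numerator gives [Fe³⁺] = 4.5 × 10^-4 M.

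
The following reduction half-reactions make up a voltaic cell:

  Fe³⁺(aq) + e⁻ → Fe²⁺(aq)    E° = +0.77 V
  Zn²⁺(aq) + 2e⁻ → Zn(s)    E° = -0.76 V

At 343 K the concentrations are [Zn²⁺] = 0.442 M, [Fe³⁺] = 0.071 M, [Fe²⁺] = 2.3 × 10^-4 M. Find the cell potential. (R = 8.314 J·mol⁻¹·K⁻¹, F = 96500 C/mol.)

1.71 V

The Fe³⁺/Fe²⁺ couple has the higher reduction potential and acts as the cathode, so E°_cell = +0.77 − (-0.76) = 1.53 V.
Balancing electrons gives n = 2; the reaction quotient is Q = [Zn²⁺]·[Fe²⁺]^2/[Fe³⁺]^2 = 4.64 × 10^-6.
E = E° − (RT/nF) ln Q = 1.53 − (8.314×343)/(2×96500) × (-12.281) = 1.530 + 0.181 = 1.711 V.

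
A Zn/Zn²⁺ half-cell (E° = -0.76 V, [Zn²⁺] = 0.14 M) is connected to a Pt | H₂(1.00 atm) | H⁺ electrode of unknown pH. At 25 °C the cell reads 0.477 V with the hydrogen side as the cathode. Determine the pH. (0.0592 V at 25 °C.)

E°_cell = 0.76 V and n = 2.
log Q = n(E° − E)/0.0592 = 2×(0.76 − 0.477)/0.0592 = 9.561.
With Q = [Zn²⁺]·P(H₂) / [H⁺]^2, solving for [H⁺] gives log[H⁺] = -5.207, so pH = 5.21.

pH = 5.21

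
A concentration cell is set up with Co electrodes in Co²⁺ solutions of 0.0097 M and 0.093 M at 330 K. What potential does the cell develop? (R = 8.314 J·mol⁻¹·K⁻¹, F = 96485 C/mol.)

Both half-cells are Co²⁺/Co, so E°_cell = 0. The concentrated side is the cathode; the cell reaction moves Co²⁺ from high to low concentration with n = 2.
Q = [Co²⁺]_dilute/[Co²⁺]_conc = 0.0097/0.093 = 0.104.
E = 0 − (RT/nF) ln Q = −((8.314×330)/(2×96485))(-2.260) = 0.0321 V.

0.032 V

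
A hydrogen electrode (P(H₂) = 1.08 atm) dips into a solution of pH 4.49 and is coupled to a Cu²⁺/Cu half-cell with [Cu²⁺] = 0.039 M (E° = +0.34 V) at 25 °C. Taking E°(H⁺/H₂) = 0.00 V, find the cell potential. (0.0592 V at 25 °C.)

The Cu²⁺/Cu couple is the cathode, so E°_cell = 0.34 V; n = 2.
[H⁺] = 10^(−4.49) = 3.2 × 10^-5 M, and Q = [H⁺]^2 / ([Cu²⁺]·P(H₂)) = 2.49 × 10^-8.
E = E° − (0.0592/2) log Q = 0.34 − (0.0592/2)(-7.604) = 0.565 V.

0.57 V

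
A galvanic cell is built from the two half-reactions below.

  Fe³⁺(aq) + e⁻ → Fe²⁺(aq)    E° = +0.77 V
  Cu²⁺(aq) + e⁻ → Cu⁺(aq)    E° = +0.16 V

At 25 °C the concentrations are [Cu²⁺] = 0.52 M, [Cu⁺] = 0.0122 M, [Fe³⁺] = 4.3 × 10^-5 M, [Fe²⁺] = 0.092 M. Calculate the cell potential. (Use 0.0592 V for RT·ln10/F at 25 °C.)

The Fe³⁺/Fe²⁺ couple has the higher reduction potential and acts as the cathode, so E°_cell = +0.77 − (+0.16) = 0.61 V.
Balancing electrons gives n = 1; the reaction quotient is Q = [Cu²⁺]·[Fe²⁺]/([Cu⁺]·[Fe³⁺]) = 9.12 × 10^4.
At 25 °C, E = E° − (0.0592/n) log Q = 0.61 − (0.0592/1)(4.960) = 0.610 − 0.294 = 0.316 V.

0.316 V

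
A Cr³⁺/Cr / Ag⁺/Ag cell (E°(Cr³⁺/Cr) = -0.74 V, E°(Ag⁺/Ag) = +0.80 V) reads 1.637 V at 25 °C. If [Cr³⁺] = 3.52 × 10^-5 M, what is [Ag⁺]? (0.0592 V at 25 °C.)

From the Nernst equation, log Q = n(E° − E)/0.0592 = 3(1.54 − 1.637)/0.0592 = -4.916, so Q = 1.21 × 10^-5.
With Q = [Cr³⁺]/[Ag⁺]^3 and the known concentrations, [Ag⁺]^3 in the denominator gives [Ag⁺] = 1.4 M.

1.4 M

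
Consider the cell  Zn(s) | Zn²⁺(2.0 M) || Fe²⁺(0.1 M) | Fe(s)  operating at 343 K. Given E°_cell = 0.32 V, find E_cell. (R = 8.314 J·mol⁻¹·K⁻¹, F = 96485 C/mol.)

0.276 V

Balancing electrons gives n = 2; the reaction quotient is Q = [Zn²⁺]/[Fe²⁺] = 20.0.
E = E° − (RT/nF) ln Q = 0.32 − (8.314×343)/(2×96485) × (2.996) = 0.320 − 0.044 = 0.276 V.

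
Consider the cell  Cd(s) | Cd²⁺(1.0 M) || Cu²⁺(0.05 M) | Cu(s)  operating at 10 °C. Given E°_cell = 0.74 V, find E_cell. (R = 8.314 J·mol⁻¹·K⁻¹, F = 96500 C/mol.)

Balancing electrons gives n = 2; the reaction quotient is Q = [Cd²⁺]/[Cu²⁺] = 20.0.
E = E° − (RT/nF) ln Q = 0.74 − (8.314×283)/(2×96500) × (2.996) = 0.740 − 0.037 = 0.703 V.

0.703 V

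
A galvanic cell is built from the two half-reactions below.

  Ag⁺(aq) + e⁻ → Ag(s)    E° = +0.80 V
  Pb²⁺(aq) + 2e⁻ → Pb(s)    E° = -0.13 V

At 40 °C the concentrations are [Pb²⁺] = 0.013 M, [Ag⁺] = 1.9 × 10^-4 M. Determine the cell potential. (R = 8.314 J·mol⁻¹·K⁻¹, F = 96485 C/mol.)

The Ag⁺/Ag couple has the higher reduction potential and acts as the cathode, so E°_cell = +0.80 − (-0.13) = 0.93 V.
Balancing electrons gives n = 2; the reaction quotient is Q = [Pb²⁺]/[Ag⁺]^2 = 3.6 × 10^5.
E = E° − (RT/nF) ln Q = 0.93 − (8.314×313)/(2×96485) × (12.794) = 0.930 − 0.173 = 0.757 V.

0.757 V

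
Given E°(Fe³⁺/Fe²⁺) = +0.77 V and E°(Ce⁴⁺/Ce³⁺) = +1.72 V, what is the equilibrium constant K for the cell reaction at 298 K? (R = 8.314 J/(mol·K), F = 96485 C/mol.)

1.2 × 10^16

E°_cell = +1.72 − (+0.77) = 0.95 V, with n = 1 electron transferred.
At equilibrium E = 0, so the Nernst equation gives ln K = nFE°/RT = (1)(96485)(0.95)/((8.314)(298)) = 37.00.
K = e^37.00 = 1.2 × 10^16.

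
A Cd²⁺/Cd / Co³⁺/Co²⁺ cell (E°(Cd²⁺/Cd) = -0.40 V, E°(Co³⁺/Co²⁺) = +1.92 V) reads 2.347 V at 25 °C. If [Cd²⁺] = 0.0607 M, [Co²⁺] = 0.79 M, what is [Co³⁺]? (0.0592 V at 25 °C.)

From the Nernst equation, log Q = n(E° − E)/0.0592 = 2(2.32 − 2.347)/0.0592 = -0.912, so Q = 0.122.
With Q = [Cd²⁺]·[Co²⁺]^2/[Co³⁺]^2 and the known concentrations, [Co³⁺]^2 in the denominator gives [Co³⁺] = 0.56 M.

0.56 M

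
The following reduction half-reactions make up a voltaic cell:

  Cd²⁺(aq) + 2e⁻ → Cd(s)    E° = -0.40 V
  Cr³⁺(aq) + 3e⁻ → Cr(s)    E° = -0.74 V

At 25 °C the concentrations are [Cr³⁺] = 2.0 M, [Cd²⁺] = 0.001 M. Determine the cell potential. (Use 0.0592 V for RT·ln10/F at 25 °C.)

The Cd²⁺/Cd couple has the higher reduction potential and acts as the cathode, so E°_cell = -0.40 − (-0.74) = 0.34 V.
Balancing electrons gives n = 6; the reaction quotient is Q = [Cr³⁺]^2/[Cd²⁺]^3 = 4 × 10^9.
At 25 °C, E = E° − (0.0592/n) log Q = 0.34 − (0.0592/6)(9.602) = 0.340 − 0.095 = 0.245 V.

0.245 V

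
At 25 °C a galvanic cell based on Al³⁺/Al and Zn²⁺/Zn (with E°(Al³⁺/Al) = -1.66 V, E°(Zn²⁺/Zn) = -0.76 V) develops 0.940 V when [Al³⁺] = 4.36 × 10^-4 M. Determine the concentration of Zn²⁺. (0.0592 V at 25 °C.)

From the Nernst equation, log Q = n(E° − E)/0.0592 = 6(0.90 − 0.940)/0.0592 = -4.054, so Q = 8.83 × 10^-5.
With Q = [Al³⁺]^2/[Zn²⁺]^3 and the known concentrations, [Zn²⁺]^3 in the denominator gives [Zn²⁺] = 0.13 M.

0.13 M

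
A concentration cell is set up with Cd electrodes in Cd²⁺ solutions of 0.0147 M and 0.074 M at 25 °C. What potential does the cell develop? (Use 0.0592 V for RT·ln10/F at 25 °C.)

Both half-cells are Cd²⁺/Cd, so E°_cell = 0. The concentrated side is the cathode; the cell reaction moves Cd²⁺ from high to low concentration with n = 2.
Q = [Cd²⁺]_dilute/[Cd²⁺]_conc = 0.0147/0.074 = 0.199.
E = 0 − (0.0592/2) log Q = −(0.0592/2)(-0.702) = 0.0208 V.

0.021 V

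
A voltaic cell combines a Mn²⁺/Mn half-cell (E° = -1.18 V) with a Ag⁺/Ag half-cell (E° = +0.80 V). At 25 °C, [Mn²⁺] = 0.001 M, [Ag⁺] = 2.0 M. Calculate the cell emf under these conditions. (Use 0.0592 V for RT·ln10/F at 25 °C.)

The Ag⁺/Ag couple has the higher reduction potential and acts as the cathode, so E°_cell = +0.80 − (-1.18) = 1.98 V.
Balancing electrons gives n = 2; the reaction quotient is Q = [Mn²⁺]/[Ag⁺]^2 = 2.5 × 10^-4.
At 25 °C, E = E° − (0.0592/n) log Q = 1.98 − (0.0592/2)(-3.602) = 1.980 + 0.107 = 2.087 V.

2.09 V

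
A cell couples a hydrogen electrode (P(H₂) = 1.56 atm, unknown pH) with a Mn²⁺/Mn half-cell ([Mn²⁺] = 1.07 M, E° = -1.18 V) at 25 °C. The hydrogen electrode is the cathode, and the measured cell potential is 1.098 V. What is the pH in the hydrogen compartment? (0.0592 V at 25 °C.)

pH = 1.27

E°_cell = 1.18 V and n = 2.
log Q = n(E° − E)/0.0592 = 2×(1.18 − 1.098)/0.0592 = 2.770.
With Q = [Mn²⁺]·P(H₂) / [H⁺]^2, solving for [H⁺] gives log[H⁺] = -1.274, so pH = 1.27.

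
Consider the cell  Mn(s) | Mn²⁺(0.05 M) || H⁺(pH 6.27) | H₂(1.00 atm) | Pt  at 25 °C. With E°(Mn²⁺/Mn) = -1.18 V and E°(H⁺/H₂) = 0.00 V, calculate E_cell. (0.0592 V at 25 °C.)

The hydrogen couple is the cathode, so E°_cell = 1.18 V; n = 2.
[H⁺] = 10^(−6.27) = 5.4 × 10^-7 M, and Q = [Mn²⁺]·P(H₂) / [H⁺]^2 = 1.73 × 10^11.
E = E° − (0.0592/2) log Q = 1.18 − (0.0592/2)(11.239) = 0.847 V.

0.85 V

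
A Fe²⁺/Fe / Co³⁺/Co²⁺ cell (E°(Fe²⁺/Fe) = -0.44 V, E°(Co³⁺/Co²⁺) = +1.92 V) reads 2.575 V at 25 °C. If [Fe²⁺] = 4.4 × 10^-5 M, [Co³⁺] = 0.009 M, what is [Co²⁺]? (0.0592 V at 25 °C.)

3.2 × 10^-4 M

From the Nernst equation, log Q = n(E° − E)/0.0592 = 2(2.36 − 2.575)/0.0592 = -7.264, so Q = 5.45 × 10^-8.
With Q = [Fe²⁺]·[Co²⁺]^2/[Co³⁺]^2 and the known concentrations, [Co²⁺]^2 in the numerator gives [Co²⁺] = 3.2 × 10^-4 M.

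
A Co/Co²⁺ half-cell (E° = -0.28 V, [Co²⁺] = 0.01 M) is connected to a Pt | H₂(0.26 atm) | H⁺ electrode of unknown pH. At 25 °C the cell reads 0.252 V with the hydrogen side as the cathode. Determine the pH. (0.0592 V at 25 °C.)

pH = 1.77

E°_cell = 0.28 V and n = 2.
log Q = n(E° − E)/0.0592 = 2×(0.28 − 0.252)/0.0592 = 0.946.
With Q = [Co²⁺]·P(H₂) / [H⁺]^2, solving for [H⁺] gives log[H⁺] = -1.765, so pH = 1.77.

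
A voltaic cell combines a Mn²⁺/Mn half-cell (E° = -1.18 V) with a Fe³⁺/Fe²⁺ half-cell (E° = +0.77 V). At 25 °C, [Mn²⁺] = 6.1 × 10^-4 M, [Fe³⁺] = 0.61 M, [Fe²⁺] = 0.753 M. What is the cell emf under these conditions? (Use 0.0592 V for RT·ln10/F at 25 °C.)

2.04 V

The Fe³⁺/Fe²⁺ couple has the higher reduction potential and acts as the cathode, so E°_cell = +0.77 − (-1.18) = 1.95 V.
Balancing electrons gives n = 2; the reaction quotient is Q = [Mn²⁺]·[Fe²⁺]^2/[Fe³⁺]^2 = 9.3 × 10^-4.
At 25 °C, E = E° − (0.0592/n) log Q = 1.95 − (0.0592/2)(-3.032) = 1.950 + 0.090 = 2.040 V.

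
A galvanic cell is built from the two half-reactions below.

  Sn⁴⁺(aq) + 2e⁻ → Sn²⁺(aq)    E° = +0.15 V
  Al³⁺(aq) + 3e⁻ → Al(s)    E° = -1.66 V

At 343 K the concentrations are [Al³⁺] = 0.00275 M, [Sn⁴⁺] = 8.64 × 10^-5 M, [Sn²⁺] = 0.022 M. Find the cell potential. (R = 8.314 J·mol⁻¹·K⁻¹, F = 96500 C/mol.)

The Sn⁴⁺/Sn²⁺ couple has the higher reduction potential and acts as the cathode, so E°_cell = +0.15 − (-1.66) = 1.81 V.
Balancing electrons gives n = 6; the reaction quotient is Q = [Al³⁺]^2·[Sn²⁺]^3/[Sn⁴⁺]^3 = 125.
E = E° − (RT/nF) ln Q = 1.81 − (8.314×343)/(6×96500) × (4.827) = 1.810 − 0.024 = 1.786 V.

1.79 V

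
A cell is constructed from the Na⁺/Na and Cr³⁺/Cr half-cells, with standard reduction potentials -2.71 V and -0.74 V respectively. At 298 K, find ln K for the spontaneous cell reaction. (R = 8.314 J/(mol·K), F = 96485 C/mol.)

ln K = 230.2

E°_cell = -0.74 − (-2.71) = 1.97 V, with n = 3 electrons transferred.
At equilibrium E = 0, so the Nernst equation gives ln K = nFE°/RT = (3)(96485)(1.97)/((8.314)(298)) = 230.16.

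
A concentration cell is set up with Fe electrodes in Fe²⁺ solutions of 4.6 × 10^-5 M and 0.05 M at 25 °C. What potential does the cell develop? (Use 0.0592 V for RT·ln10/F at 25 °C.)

Both half-cells are Fe²⁺/Fe, so E°_cell = 0. The concentrated side is the cathode; the cell reaction moves Fe²⁺ from high to low concentration with n = 2.
Q = [Fe²⁺]_dilute/[Fe²⁺]_conc = 4.6 × 10^-5/0.05 = 9.2 × 10^-4.
E = 0 − (0.0592/2) log Q = −(0.0592/2)(-3.036) = 0.0899 V.

0.090 V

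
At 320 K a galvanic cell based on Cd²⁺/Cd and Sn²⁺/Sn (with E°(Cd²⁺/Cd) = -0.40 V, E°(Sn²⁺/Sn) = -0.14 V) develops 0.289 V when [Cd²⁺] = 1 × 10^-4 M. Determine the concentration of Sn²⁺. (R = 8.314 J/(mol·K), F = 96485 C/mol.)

8.2 × 10^-4 M

From the Nernst equation, ln Q = nF(E° − E)/RT = 2×96485×(0.26 − 0.289)/(8.314×320) = -2.103, so Q = 0.122.
With Q = [Cd²⁺]/[Sn²⁺] and the known concentrations, [Sn²⁺] in the denominator gives [Sn²⁺] = 8.2 × 10^-4 M.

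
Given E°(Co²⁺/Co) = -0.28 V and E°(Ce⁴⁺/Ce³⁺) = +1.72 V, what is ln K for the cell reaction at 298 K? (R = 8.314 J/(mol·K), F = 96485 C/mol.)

ln K = 155.8

E°_cell = +1.72 − (-0.28) = 2.00 V, with n = 2 electrons transferred.
At equilibrium E = 0, so the Nernst equation gives ln K = nFE°/RT = (2)(96485)(2.00)/((8.314)(298)) = 155.77.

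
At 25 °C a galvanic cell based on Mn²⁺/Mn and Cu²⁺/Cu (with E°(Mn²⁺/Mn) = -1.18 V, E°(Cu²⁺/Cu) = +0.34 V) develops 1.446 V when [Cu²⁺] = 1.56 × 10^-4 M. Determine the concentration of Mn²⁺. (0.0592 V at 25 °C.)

From the Nernst equation, log Q = n(E° − E)/0.0592 = 2(1.52 − 1.446)/0.0592 = 2.500, so Q = 316.
With Q = [Mn²⁺]/[Cu²⁺] and the known concentrations, [Mn²⁺] in the numerator gives [Mn²⁺] = 0.049 M.

0.049 M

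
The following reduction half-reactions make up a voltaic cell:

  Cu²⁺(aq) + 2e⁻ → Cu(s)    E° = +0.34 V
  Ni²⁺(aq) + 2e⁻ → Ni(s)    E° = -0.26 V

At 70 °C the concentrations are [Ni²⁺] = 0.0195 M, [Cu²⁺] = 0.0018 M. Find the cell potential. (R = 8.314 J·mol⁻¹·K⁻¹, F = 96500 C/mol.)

0.565 V

The Cu²⁺/Cu couple has the higher reduction potential and acts as the cathode, so E°_cell = +0.34 − (-0.26) = 0.60 V.
Balancing electrons gives n = 2; the reaction quotient is Q = [Ni²⁺]/[Cu²⁺] = 10.8.
E = E° − (RT/nF) ln Q = 0.60 − (8.314×343)/(2×96500) × (2.383) = 0.600 − 0.035 = 0.565 V.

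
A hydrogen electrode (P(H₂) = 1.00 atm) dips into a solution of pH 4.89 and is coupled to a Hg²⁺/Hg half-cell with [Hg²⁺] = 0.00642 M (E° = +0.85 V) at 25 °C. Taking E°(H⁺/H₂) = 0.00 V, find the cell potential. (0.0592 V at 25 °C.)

The Hg²⁺/Hg couple is the cathode, so E°_cell = 0.85 V; n = 2.
[H⁺] = 10^(−4.89) = 1.3 × 10^-5 M, and Q = [H⁺]^2 / ([Hg²⁺]·P(H₂)) = 2.59 × 10^-8.
E = E° − (0.0592/2) log Q = 0.85 − (0.0592/2)(-7.588) = 1.075 V.

1.07 V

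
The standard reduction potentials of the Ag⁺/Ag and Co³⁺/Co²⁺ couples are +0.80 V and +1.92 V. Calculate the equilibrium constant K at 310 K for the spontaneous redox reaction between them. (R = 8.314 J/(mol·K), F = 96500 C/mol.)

E°_cell = +1.92 − (+0.80) = 1.12 V, with n = 1 electron transferred.
At equilibrium E = 0, so the Nernst equation gives ln K = nFE°/RT = (1)(96500)(1.12)/((8.314)(310)) = 41.93.
K = e^41.93 = 1.6 × 10^18.

1.6 × 10^18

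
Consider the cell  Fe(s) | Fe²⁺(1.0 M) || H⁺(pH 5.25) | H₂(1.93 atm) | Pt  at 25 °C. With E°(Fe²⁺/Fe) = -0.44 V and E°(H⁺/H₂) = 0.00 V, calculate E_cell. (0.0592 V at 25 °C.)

The hydrogen couple is the cathode, so E°_cell = 0.44 V; n = 2.
[H⁺] = 10^(−5.25) = 5.6 × 10^-6 M, and Q = [Fe²⁺]·P(H₂) / [H⁺]^2 = 6.1 × 10^10.
E = E° − (0.0592/2) log Q = 0.44 − (0.0592/2)(10.786) = 0.121 V.

0.12 V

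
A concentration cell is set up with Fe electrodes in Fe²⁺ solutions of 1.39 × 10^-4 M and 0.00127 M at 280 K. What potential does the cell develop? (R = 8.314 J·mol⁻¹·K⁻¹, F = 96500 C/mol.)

0.027 V

Both half-cells are Fe²⁺/Fe, so E°_cell = 0. The concentrated side is the cathode; the cell reaction moves Fe²⁺ from high to low concentration with n = 2.
Q = [Fe²⁺]_dilute/[Fe²⁺]_conc = 1.39 × 10^-4/0.00127 = 0.109.
E = 0 − (RT/nF) ln Q = −((8.314×280)/(2×96500))(-2.212) = 0.0267 V.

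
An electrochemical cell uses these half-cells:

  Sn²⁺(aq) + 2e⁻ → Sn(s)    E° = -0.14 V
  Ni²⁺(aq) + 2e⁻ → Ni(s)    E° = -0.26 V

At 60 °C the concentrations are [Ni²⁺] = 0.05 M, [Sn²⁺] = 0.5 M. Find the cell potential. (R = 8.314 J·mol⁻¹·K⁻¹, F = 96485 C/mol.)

0.153 V

The Sn²⁺/Sn couple has the higher reduction potential and acts as the cathode, so E°_cell = -0.14 − (-0.26) = 0.12 V.
Balancing electrons gives n = 2; the reaction quotient is Q = [Ni²⁺]/[Sn²⁺] = 0.100.
E = E° − (RT/nF) ln Q = 0.12 − (8.314×333)/(2×96485) × (-2.303) = 0.120 + 0.033 = 0.153 V.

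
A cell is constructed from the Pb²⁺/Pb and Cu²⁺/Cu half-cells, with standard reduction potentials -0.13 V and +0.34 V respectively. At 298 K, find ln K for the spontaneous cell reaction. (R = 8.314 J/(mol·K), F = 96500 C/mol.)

E°_cell = +0.34 − (-0.13) = 0.47 V, with n = 2 electrons transferred.
At equilibrium E = 0, so the Nernst equation gives ln K = nFE°/RT = (2)(96500)(0.47)/((8.314)(298)) = 36.61.

ln K = 36.6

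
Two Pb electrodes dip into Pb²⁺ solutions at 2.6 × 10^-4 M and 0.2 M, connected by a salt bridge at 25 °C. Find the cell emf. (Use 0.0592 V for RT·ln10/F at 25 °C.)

Both half-cells are Pb²⁺/Pb, so E°_cell = 0. The concentrated side is the cathode; the cell reaction moves Pb²⁺ from high to low concentration with n = 2.
Q = [Pb²⁺]_dilute/[Pb²⁺]_conc = 2.6 × 10^-4/0.2 = 0.00130.
E = 0 − (0.0592/2) log Q = −(0.0592/2)(-2.886) = 0.0854 V.

0.085 V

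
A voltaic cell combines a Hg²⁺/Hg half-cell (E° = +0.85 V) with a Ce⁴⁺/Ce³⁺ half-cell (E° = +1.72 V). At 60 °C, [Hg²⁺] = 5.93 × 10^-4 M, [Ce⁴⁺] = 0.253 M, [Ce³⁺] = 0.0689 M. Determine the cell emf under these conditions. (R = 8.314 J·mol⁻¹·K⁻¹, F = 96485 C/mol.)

The Ce⁴⁺/Ce³⁺ couple has the higher reduction potential and acts as the cathode, so E°_cell = +1.72 − (+0.85) = 0.87 V.
Balancing electrons gives n = 2; the reaction quotient is Q = [Hg²⁺]·[Ce³⁺]^2/[Ce⁴⁺]^2 = 4.4 × 10^-5.
E = E° − (RT/nF) ln Q = 0.87 − (8.314×333)/(2×96485) × (-10.032) = 0.870 + 0.144 = 1.014 V.

1.01 V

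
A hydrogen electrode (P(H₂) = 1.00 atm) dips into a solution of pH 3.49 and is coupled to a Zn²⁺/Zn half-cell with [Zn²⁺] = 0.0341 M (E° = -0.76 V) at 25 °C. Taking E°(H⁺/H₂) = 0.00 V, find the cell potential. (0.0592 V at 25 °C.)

The hydrogen couple is the cathode, so E°_cell = 0.76 V; n = 2.
[H⁺] = 10^(−3.49) = 3.2 × 10^-4 M, and Q = [Zn²⁺]·P(H₂) / [H⁺]^2 = 3.26 × 10^5.
E = E° − (0.0592/2) log Q = 0.76 − (0.0592/2)(5.513) = 0.597 V.

0.60 V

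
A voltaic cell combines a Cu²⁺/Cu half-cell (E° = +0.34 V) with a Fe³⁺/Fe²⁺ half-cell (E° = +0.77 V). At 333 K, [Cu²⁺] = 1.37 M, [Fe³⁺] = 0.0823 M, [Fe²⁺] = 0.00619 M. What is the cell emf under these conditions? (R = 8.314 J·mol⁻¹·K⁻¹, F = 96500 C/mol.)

0.500 V

The Fe³⁺/Fe²⁺ couple has the higher reduction potential and acts as the cathode, so E°_cell = +0.77 − (+0.34) = 0.43 V.
Balancing electrons gives n = 2; the reaction quotient is Q = [Cu²⁺]·[Fe²⁺]^2/[Fe³⁺]^2 = 0.00775.
E = E° − (RT/nF) ln Q = 0.43 − (8.314×333)/(2×96500) × (-4.860) = 0.430 + 0.070 = 0.500 V.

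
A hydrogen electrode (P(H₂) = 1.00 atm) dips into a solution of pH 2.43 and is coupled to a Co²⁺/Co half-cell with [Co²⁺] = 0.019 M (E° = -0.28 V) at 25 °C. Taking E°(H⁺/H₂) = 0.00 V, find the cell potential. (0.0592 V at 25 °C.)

The hydrogen couple is the cathode, so E°_cell = 0.28 V; n = 2.
[H⁺] = 10^(−2.43) = 0.0037 M, and Q = [Co²⁺]·P(H₂) / [H⁺]^2 = 1380.
E = E° − (0.0592/2) log Q = 0.28 − (0.0592/2)(3.139) = 0.187 V.

0.19 V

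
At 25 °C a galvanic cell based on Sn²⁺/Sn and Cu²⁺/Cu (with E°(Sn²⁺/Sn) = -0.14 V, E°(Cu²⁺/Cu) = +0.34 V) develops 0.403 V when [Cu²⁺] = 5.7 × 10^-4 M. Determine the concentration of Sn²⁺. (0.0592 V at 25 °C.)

From the Nernst equation, log Q = n(E° − E)/0.0592 = 2(0.48 − 0.403)/0.0592 = 2.601, so Q = 399.
With Q = [Sn²⁺]/[Cu²⁺] and the known concentrations, [Sn²⁺] in the numerator gives [Sn²⁺] = 0.23 M.

0.23 M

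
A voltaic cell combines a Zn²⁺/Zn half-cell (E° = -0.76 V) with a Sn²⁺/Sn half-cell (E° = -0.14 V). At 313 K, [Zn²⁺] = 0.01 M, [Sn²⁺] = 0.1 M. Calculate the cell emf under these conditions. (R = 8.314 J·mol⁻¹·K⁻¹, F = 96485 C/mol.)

The Sn²⁺/Sn couple has the higher reduction potential and acts as the cathode, so E°_cell = -0.14 − (-0.76) = 0.62 V.
Balancing electrons gives n = 2; the reaction quotient is Q = [Zn²⁺]/[Sn²⁺] = 0.100.
E = E° − (RT/nF) ln Q = 0.62 − (8.314×313)/(2×96485) × (-2.303) = 0.620 + 0.031 = 0.651 V.

0.651 V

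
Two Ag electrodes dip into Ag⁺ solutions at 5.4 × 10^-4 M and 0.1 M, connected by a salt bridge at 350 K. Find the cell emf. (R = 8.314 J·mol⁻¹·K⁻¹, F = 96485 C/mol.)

0.16 V

Both half-cells are Ag⁺/Ag, so E°_cell = 0. The concentrated side is the cathode; the cell reaction moves Ag⁺ from high to low concentration with n = 1.
Q = [Ag⁺]_dilute/[Ag⁺]_conc = 5.4 × 10^-4/0.1 = 0.00540.
E = 0 − (RT/nF) ln Q = −((8.314×350)/(1×96485))(-5.221) = 0.1575 V.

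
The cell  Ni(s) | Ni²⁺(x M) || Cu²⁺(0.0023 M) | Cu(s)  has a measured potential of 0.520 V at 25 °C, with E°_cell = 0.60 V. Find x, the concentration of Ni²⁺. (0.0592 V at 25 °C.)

From the Nernst equation, log Q = n(E° − E)/0.0592 = 2(0.60 − 0.520)/0.0592 = 2.703, so Q = 504.
With Q = [Ni²⁺]/[Cu²⁺] and the known concentrations, [Ni²⁺] in the numerator gives [Ni²⁺] = 1.2 M.

1.2 M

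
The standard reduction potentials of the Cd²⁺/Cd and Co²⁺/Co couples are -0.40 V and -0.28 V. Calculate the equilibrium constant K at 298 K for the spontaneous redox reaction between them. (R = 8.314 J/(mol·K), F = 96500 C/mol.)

1.1 × 10^4

E°_cell = -0.28 − (-0.40) = 0.12 V, with n = 2 electrons transferred.
At equilibrium E = 0, so the Nernst equation gives ln K = nFE°/RT = (2)(96500)(0.12)/((8.314)(298)) = 9.35.
K = e^9.35 = 1.1 × 10^4.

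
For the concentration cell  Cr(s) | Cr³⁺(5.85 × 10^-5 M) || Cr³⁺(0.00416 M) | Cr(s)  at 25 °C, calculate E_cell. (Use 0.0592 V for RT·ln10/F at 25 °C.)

0.037 V

Both half-cells are Cr³⁺/Cr, so E°_cell = 0. The concentrated side is the cathode; the cell reaction moves Cr³⁺ from high to low concentration with n = 3.
Q = [Cr³⁺]_dilute/[Cr³⁺]_conc = 5.85 × 10^-5/0.00416 = 0.0141.
E = 0 − (0.0592/3) log Q = −(0.0592/3)(-1.852) = 0.0365 V.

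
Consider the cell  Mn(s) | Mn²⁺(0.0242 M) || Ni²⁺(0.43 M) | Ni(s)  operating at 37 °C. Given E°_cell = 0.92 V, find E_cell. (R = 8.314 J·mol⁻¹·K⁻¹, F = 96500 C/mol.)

0.958 V

Balancing electrons gives n = 2; the reaction quotient is Q = [Mn²⁺]/[Ni²⁺] = 0.0563.
E = E° − (RT/nF) ln Q = 0.92 − (8.314×310)/(2×96500) × (-2.877) = 0.920 + 0.038 = 0.958 V.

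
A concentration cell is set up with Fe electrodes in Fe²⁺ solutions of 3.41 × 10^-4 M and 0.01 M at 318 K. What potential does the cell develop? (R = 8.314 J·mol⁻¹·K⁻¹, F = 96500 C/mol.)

0.046 V

Both half-cells are Fe²⁺/Fe, so E°_cell = 0. The concentrated side is the cathode; the cell reaction moves Fe²⁺ from high to low concentration with n = 2.
Q = [Fe²⁺]_dilute/[Fe²⁺]_conc = 3.41 × 10^-4/0.01 = 0.0341.
E = 0 − (RT/nF) ln Q = −((8.314×318)/(2×96500))(-3.378) = 0.0463 V.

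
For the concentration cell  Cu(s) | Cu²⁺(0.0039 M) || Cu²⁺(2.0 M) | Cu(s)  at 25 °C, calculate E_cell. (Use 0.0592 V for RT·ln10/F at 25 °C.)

Both half-cells are Cu²⁺/Cu, so E°_cell = 0. The concentrated side is the cathode; the cell reaction moves Cu²⁺ from high to low concentration with n = 2.
Q = [Cu²⁺]_dilute/[Cu²⁺]_conc = 0.0039/2.0 = 0.00195.
E = 0 − (0.0592/2) log Q = −(0.0592/2)(-2.710) = 0.0802 V.

0.080 V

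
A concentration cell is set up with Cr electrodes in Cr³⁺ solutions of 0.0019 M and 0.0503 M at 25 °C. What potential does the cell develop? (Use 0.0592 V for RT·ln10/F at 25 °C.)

Both half-cells are Cr³⁺/Cr, so E°_cell = 0. The concentrated side is the cathode; the cell reaction moves Cr³⁺ from high to low concentration with n = 3.
Q = [Cr³⁺]_dilute/[Cr³⁺]_conc = 0.0019/0.0503 = 0.0378.
E = 0 − (0.0592/3) log Q = −(0.0592/3)(-1.423) = 0.0281 V.

0.028 V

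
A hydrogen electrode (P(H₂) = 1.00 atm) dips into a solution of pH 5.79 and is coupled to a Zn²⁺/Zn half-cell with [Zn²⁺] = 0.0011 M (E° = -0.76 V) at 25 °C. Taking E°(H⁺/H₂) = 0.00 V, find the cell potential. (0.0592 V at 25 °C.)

The hydrogen couple is the cathode, so E°_cell = 0.76 V; n = 2.
[H⁺] = 10^(−5.79) = 1.6 × 10^-6 M, and Q = [Zn²⁺]·P(H₂) / [H⁺]^2 = 4.18 × 10^8.
E = E° − (0.0592/2) log Q = 0.76 − (0.0592/2)(8.621) = 0.505 V.

0.50 V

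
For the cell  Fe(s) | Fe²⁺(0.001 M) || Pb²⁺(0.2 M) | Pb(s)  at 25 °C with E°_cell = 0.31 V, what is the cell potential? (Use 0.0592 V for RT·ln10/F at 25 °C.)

Balancing electrons gives n = 2; the reaction quotient is Q = [Fe²⁺]/[Pb²⁺] = 0.00500.
At 25 °C, E = E° − (0.0592/n) log Q = 0.31 − (0.0592/2)(-2.301) = 0.310 + 0.068 = 0.378 V.

0.378 V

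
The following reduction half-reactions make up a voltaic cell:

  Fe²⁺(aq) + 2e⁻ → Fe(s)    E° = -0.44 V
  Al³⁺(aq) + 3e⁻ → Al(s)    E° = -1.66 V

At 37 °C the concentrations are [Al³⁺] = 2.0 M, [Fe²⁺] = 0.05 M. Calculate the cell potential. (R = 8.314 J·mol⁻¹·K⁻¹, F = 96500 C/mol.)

The Fe²⁺/Fe couple has the higher reduction potential and acts as the cathode, so E°_cell = -0.44 − (-1.66) = 1.22 V.
Balancing electrons gives n = 6; the reaction quotient is Q = [Al³⁺]^2/[Fe²⁺]^3 = 3.2 × 10^4.
E = E° − (RT/nF) ln Q = 1.22 − (8.314×310)/(6×96500) × (10.373) = 1.220 − 0.046 = 1.174 V.

1.17 V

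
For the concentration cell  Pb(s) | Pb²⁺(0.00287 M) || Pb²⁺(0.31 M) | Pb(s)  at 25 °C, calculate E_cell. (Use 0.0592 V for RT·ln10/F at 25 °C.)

0.060 V

Both half-cells are Pb²⁺/Pb, so E°_cell = 0. The concentrated side is the cathode; the cell reaction moves Pb²⁺ from high to low concentration with n = 2.
Q = [Pb²⁺]_dilute/[Pb²⁺]_conc = 0.00287/0.31 = 0.00926.
E = 0 − (0.0592/2) log Q = −(0.0592/2)(-2.033) = 0.0602 V.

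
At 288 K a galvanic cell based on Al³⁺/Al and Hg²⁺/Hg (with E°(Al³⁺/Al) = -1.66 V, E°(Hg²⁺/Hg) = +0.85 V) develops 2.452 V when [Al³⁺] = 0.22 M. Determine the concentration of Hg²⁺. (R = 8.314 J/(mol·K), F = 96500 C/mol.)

0.0034 M

From the Nernst equation, ln Q = nF(E° − E)/RT = 6×96500×(2.51 − 2.452)/(8.314×288) = 14.025, so Q = 1.23 × 10^6.
With Q = [Al³⁺]^2/[Hg²⁺]^3 and the known concentrations, [Hg²⁺]^3 in the denominator gives [Hg²⁺] = 0.0034 M.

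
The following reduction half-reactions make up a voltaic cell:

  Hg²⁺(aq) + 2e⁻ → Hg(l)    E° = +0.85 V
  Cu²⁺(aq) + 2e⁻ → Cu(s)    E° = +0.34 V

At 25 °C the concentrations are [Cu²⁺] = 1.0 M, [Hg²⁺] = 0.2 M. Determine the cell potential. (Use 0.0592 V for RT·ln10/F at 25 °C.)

The Hg²⁺/Hg couple has the higher reduction potential and acts as the cathode, so E°_cell = +0.85 − (+0.34) = 0.51 V.
Balancing electrons gives n = 2; the reaction quotient is Q = [Cu²⁺]/[Hg²⁺] = 5.00.
At 25 °C, E = E° − (0.0592/n) log Q = 0.51 − (0.0592/2)(0.699) = 0.510 − 0.021 = 0.489 V.

0.489 V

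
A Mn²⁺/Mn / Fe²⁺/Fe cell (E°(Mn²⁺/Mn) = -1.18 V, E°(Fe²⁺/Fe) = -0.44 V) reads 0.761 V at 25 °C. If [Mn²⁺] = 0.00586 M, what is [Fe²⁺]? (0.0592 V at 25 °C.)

0.03 M

From the Nernst equation, log Q = n(E° − E)/0.0592 = 2(0.74 − 0.761)/0.0592 = -0.709, so Q = 0.195.
With Q = [Mn²⁺]/[Fe²⁺] and the known concentrations, [Fe²⁺] in the denominator gives [Fe²⁺] = 0.03 M.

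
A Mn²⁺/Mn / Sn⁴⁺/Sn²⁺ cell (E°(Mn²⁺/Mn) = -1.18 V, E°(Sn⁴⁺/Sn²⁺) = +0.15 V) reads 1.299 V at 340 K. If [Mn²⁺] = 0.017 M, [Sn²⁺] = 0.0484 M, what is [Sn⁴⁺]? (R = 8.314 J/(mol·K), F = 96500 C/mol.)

9.9 × 10^-5 M

From the Nernst equation, ln Q = nF(E° − E)/RT = 2×96500×(1.33 − 1.299)/(8.314×340) = 2.117, so Q = 8.30.
With Q = [Mn²⁺]·[Sn²⁺]/[Sn⁴⁺] and the known concentrations, [Sn⁴⁺] in the denominator gives [Sn⁴⁺] = 9.9 × 10^-5 M.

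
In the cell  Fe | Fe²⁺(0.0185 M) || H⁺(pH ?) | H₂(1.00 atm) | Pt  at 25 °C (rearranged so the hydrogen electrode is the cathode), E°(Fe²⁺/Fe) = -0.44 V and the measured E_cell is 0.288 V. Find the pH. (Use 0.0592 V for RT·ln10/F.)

E°_cell = 0.44 V and n = 2.
log Q = n(E° − E)/0.0592 = 2×(0.44 − 0.288)/0.0592 = 5.135.
With Q = [Fe²⁺]·P(H₂) / [H⁺]^2, solving for [H⁺] gives log[H⁺] = -3.434, so pH = 3.43.

pH = 3.43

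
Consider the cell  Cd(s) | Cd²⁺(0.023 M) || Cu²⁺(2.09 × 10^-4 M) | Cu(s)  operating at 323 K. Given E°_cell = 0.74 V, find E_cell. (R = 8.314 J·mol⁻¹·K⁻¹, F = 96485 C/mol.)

0.675 V

Balancing electrons gives n = 2; the reaction quotient is Q = [Cd²⁺]/[Cu²⁺] = 110.
E = E° − (RT/nF) ln Q = 0.74 − (8.314×323)/(2×96485) × (4.701) = 0.740 − 0.065 = 0.675 V.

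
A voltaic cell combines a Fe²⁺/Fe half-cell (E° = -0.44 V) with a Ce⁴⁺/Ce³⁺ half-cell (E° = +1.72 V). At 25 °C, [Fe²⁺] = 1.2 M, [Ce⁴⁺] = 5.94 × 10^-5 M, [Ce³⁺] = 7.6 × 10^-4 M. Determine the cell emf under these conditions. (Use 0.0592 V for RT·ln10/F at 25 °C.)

The Ce⁴⁺/Ce³⁺ couple has the higher reduction potential and acts as the cathode, so E°_cell = +1.72 − (-0.44) = 2.16 V.
Balancing electrons gives n = 2; the reaction quotient is Q = [Fe²⁺]·[Ce³⁺]^2/[Ce⁴⁺]^2 = 196.
At 25 °C, E = E° − (0.0592/n) log Q = 2.16 − (0.0592/2)(2.293) = 2.160 − 0.068 = 2.092 V.

2.09 V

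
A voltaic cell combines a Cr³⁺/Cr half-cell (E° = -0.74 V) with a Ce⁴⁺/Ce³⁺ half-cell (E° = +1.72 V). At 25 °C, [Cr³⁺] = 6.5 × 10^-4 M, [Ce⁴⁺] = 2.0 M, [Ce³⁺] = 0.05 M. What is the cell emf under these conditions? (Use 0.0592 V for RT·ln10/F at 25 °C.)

2.62 V

The Ce⁴⁺/Ce³⁺ couple has the higher reduction potential and acts as the cathode, so E°_cell = +1.72 − (-0.74) = 2.46 V.
Balancing electrons gives n = 3; the reaction quotient is Q = [Cr³⁺]·[Ce³⁺]^3/[Ce⁴⁺]^3 = 1.02 × 10^-8.
At 25 °C, E = E° − (0.0592/n) log Q = 2.46 − (0.0592/3)(-7.993) = 2.460 + 0.158 = 2.618 V.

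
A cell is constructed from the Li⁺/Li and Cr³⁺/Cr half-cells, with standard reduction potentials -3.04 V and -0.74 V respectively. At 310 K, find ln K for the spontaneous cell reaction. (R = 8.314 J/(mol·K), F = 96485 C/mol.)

E°_cell = -0.74 − (-3.04) = 2.30 V, with n = 3 electrons transferred.
At equilibrium E = 0, so the Nernst equation gives ln K = nFE°/RT = (3)(96485)(2.30)/((8.314)(310)) = 258.31.

ln K = 258.3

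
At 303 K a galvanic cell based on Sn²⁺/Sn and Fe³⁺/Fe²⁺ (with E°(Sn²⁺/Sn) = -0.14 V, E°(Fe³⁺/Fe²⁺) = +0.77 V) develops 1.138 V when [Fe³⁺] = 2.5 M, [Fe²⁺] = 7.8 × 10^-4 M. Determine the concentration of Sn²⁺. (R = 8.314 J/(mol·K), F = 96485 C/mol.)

From the Nernst equation, ln Q = nF(E° − E)/RT = 2×96485×(0.91 − 1.138)/(8.314×303) = -17.465, so Q = 2.6 × 10^-8.
With Q = [Sn²⁺]·[Fe²⁺]^2/[Fe³⁺]^2 and the known concentrations, [Sn²⁺] in the numerator gives [Sn²⁺] = 0.27 M.

0.27 M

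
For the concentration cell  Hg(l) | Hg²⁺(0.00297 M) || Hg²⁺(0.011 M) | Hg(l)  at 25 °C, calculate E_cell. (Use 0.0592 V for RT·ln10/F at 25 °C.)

Both half-cells are Hg²⁺/Hg, so E°_cell = 0. The concentrated side is the cathode; the cell reaction moves Hg²⁺ from high to low concentration with n = 2.
Q = [Hg²⁺]_dilute/[Hg²⁺]_conc = 0.00297/0.011 = 0.270.
E = 0 − (0.0592/2) log Q = −(0.0592/2)(-0.569) = 0.0168 V.

0.017 V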